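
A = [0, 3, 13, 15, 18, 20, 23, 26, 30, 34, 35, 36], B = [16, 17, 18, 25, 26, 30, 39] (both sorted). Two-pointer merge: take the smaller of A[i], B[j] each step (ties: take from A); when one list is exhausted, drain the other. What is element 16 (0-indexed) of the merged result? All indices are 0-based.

merged[16] = 35

i=0 j=0: A[i]=0<=B[j]=16 take 0, i++
i=1 j=0: A[i]=3<=B[j]=16 take 3, i++
i=2 j=0: A[i]=13<=B[j]=16 take 13, i++
i=3 j=0: A[i]=15<=B[j]=16 take 15, i++
i=4 j=0: A[i]=18>B[j]=16 take 16, j++
i=4 j=1: A[i]=18>B[j]=17 take 17, j++
i=4 j=2: A[i]=18<=B[j]=18 take 18, i++
i=5 j=2: A[i]=20>B[j]=18 take 18, j++
i=5 j=3: A[i]=20<=B[j]=25 take 20, i++
i=6 j=3: A[i]=23<=B[j]=25 take 23, i++
i=7 j=3: A[i]=26>B[j]=25 take 25, j++
i=7 j=4: A[i]=26<=B[j]=26 take 26, i++
i=8 j=4: A[i]=30>B[j]=26 take 26, j++
i=8 j=5: A[i]=30<=B[j]=30 take 30, i++
i=9 j=5: A[i]=34>B[j]=30 take 30, j++
i=9 j=6: A[i]=34<=B[j]=39 take 34, i++
i=10 j=6: A[i]=35<=B[j]=39 take 35, i++
i=11 j=6: A[i]=36<=B[j]=39 take 36, i++
i=12 j=6: A done, take B[j]=39, j++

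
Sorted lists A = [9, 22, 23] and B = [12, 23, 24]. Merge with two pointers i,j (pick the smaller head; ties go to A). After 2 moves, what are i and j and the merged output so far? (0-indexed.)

[i=0,j=0] A[i]=9<=B[j]=12 take 9 → i++
[i=1,j=0] A[i]=22>B[j]=12 take 12 → j++

i=1, j=1, merged so far=[9, 12]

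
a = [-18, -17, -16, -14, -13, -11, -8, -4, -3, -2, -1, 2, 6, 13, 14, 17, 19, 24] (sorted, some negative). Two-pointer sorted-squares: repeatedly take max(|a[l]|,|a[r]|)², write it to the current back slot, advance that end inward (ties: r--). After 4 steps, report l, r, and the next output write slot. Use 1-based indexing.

[1,18] |-18|<=|24| out[18]=576 → r--
[1,17] |-18|<=|19| out[17]=361 → r--
[1,16] |-18|>|17| out[16]=324 → l++
[2,16] |-17|<=|17| out[15]=289 → r--

l=2, r=15, next write slot=14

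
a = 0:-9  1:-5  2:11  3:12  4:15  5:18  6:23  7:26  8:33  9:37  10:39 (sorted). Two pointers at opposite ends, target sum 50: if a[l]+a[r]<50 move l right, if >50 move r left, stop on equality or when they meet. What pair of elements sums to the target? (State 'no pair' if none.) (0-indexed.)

(11, 39)

[0,10] -9+39=30 <50 → l++
[1,10] -5+39=34 <50 → l++
[2,10] 11+39=50 → found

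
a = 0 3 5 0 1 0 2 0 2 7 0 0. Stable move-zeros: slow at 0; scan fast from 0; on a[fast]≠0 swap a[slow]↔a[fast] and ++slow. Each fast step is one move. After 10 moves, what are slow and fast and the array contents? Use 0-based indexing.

slow=6, fast=10, a=[3, 5, 1, 2, 2, 7, 0, 0, 0, 0, 0, 0]

slow=0 fast=0: a[fast]=0, fast++
slow=0 fast=1: a[fast]=3≠0 swap→a[0]=3, slow++,fast++
slow=1 fast=2: a[fast]=5≠0 swap→a[1]=5, slow++,fast++
slow=2 fast=3: a[fast]=0, fast++
slow=2 fast=4: a[fast]=1≠0 swap→a[2]=1, slow++,fast++
slow=3 fast=5: a[fast]=0, fast++
slow=3 fast=6: a[fast]=2≠0 swap→a[3]=2, slow++,fast++
slow=4 fast=7: a[fast]=0, fast++
slow=4 fast=8: a[fast]=2≠0 swap→a[4]=2, slow++,fast++
slow=5 fast=9: a[fast]=7≠0 swap→a[5]=7, slow++,fast++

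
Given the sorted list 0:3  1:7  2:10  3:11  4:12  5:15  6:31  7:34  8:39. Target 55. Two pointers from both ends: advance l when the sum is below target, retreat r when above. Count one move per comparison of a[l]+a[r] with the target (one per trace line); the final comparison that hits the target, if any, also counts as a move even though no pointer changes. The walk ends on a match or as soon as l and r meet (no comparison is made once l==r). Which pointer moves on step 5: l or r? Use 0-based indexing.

l=0 r=8: 3+39=42 <55, l++
l=1 r=8: 7+39=46 <55, l++
l=2 r=8: 10+39=49 <55, l++
l=3 r=8: 11+39=50 <55, l++
l=4 r=8: 12+39=51 <55, l++

l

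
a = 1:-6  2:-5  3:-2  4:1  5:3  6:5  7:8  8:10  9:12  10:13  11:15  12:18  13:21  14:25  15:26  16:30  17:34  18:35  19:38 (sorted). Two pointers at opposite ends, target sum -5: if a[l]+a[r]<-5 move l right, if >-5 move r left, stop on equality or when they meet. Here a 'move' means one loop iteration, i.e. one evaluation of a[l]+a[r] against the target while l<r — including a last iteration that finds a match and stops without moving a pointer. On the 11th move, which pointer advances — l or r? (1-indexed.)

[1,19] -6+38=32 >-5 → r--
[1,18] -6+35=29 >-5 → r--
[1,17] -6+34=28 >-5 → r--
[1,16] -6+30=24 >-5 → r--
[1,15] -6+26=20 >-5 → r--
[1,14] -6+25=19 >-5 → r--
[1,13] -6+21=15 >-5 → r--
[1,12] -6+18=12 >-5 → r--
[1,11] -6+15=9 >-5 → r--
[1,10] -6+13=7 >-5 → r--
[1,9] -6+12=6 >-5 → r--

r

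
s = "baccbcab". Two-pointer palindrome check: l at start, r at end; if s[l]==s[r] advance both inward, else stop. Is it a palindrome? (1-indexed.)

not a palindrome (mismatch at 4,5)

[1,8] 'b'=='b' → l++,r--
[2,7] 'a'=='a' → l++,r--
[3,6] 'c'=='c' → l++,r--
[4,5] 'c'!='b' → stop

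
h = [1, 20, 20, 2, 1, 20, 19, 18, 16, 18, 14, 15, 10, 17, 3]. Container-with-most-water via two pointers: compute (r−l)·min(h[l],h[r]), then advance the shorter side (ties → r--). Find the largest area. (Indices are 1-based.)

l=1 r=15: min(1,3)*14=14 best=14 *, l++
l=2 r=15: min(20,3)*13=39 best=39 *, r--
l=2 r=14: min(20,17)*12=204 best=204 *, r--
l=2 r=13: min(20,10)*11=110 best=204, r--
l=2 r=12: min(20,15)*10=150 best=204, r--
l=2 r=11: min(20,14)*9=126 best=204, r--
l=2 r=10: min(20,18)*8=144 best=204, r--
l=2 r=9: min(20,16)*7=112 best=204, r--
l=2 r=8: min(20,18)*6=108 best=204, r--
l=2 r=7: min(20,19)*5=95 best=204, r--
l=2 r=6: min(20,20)*4=80 best=204, r--
l=2 r=5: min(20,1)*3=3 best=204, r--
l=2 r=4: min(20,2)*2=4 best=204, r--
l=2 r=3: min(20,20)*1=20 best=204, r--

max area = 204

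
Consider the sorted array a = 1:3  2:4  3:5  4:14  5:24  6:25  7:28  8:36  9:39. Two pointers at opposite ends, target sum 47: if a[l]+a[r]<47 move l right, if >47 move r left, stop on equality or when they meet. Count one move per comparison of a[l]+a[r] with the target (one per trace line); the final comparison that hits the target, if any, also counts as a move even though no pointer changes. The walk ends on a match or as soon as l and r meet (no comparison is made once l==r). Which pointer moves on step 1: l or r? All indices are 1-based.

l

l=1 r=9: 3+39=42 <47, l++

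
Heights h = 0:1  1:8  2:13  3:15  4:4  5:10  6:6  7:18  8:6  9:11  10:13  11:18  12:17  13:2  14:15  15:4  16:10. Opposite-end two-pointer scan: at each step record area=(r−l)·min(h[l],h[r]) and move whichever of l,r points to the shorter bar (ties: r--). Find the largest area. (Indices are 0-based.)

l=0 r=16: min(1,10)*16=16 best=16 *, l++
l=1 r=16: min(8,10)*15=120 best=120 *, l++
l=2 r=16: min(13,10)*14=140 best=140 *, r--
l=2 r=15: min(13,4)*13=52 best=140, r--
l=2 r=14: min(13,15)*12=156 best=156 *, l++
l=3 r=14: min(15,15)*11=165 best=165 *, r--
l=3 r=13: min(15,2)*10=20 best=165, r--
l=3 r=12: min(15,17)*9=135 best=165, l++
l=4 r=12: min(4,17)*8=32 best=165, l++
l=5 r=12: min(10,17)*7=70 best=165, l++
l=6 r=12: min(6,17)*6=36 best=165, l++
l=7 r=12: min(18,17)*5=85 best=165, r--
l=7 r=11: min(18,18)*4=72 best=165, r--
l=7 r=10: min(18,13)*3=39 best=165, r--
l=7 r=9: min(18,11)*2=22 best=165, r--
l=7 r=8: min(18,6)*1=6 best=165, r--

max area = 165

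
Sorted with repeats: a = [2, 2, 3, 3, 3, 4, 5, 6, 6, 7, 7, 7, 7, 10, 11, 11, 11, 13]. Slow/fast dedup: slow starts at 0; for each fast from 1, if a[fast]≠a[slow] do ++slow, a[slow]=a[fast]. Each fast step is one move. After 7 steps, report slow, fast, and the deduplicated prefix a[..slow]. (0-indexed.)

slow=0 fast=1: a[fast]=2=a[slow] dup, fast++
slow=0 fast=2: a[fast]=3≠a[slow]=2 write a[1]=3, slow++,fast++
slow=1 fast=3: a[fast]=3=a[slow] dup, fast++
slow=1 fast=4: a[fast]=3=a[slow] dup, fast++
slow=1 fast=5: a[fast]=4≠a[slow]=3 write a[2]=4, slow++,fast++
slow=2 fast=6: a[fast]=5≠a[slow]=4 write a[3]=5, slow++,fast++
slow=3 fast=7: a[fast]=6≠a[slow]=5 write a[4]=6, slow++,fast++

slow=4, fast=8, prefix=[2, 3, 4, 5, 6]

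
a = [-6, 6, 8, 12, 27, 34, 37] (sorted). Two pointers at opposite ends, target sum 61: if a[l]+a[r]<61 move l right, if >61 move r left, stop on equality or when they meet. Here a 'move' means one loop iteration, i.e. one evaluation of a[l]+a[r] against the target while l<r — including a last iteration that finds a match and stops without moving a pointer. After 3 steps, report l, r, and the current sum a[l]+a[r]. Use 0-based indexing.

l=3, r=6, sum=49

[0,6] -6+37=31 <61 → l++
[1,6] 6+37=43 <61 → l++
[2,6] 8+37=45 <61 → l++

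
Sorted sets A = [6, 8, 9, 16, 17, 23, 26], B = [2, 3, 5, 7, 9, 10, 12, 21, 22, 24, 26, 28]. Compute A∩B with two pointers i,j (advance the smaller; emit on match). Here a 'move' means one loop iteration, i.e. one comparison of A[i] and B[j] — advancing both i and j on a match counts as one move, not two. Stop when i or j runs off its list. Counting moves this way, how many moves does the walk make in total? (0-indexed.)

16 moves

i=0 j=0: 6>2, j++
i=0 j=1: 6>3, j++
i=0 j=2: 6>5, j++
i=0 j=3: 6<7, i++
i=1 j=3: 8>7, j++
i=1 j=4: 8<9, i++
i=2 j=4: 9==9 emit, i++,j++
i=3 j=5: 16>10, j++
i=3 j=6: 16>12, j++
i=3 j=7: 16<21, i++
i=4 j=7: 17<21, i++
i=5 j=7: 23>21, j++
i=5 j=8: 23>22, j++
i=5 j=9: 23<24, i++
i=6 j=9: 26>24, j++
i=6 j=10: 26==26 emit, i++,j++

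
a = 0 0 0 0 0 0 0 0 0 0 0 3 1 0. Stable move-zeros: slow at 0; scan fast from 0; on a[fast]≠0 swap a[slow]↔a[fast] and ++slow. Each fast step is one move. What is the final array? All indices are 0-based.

[3, 1, 0, 0, 0, 0, 0, 0, 0, 0, 0, 0, 0, 0]

(s=0,f=0) a[fast]=0 → fast++
(s=0,f=1) a[fast]=0 → fast++
(s=0,f=2) a[fast]=0 → fast++
(s=0,f=3) a[fast]=0 → fast++
(s=0,f=4) a[fast]=0 → fast++
(s=0,f=5) a[fast]=0 → fast++
(s=0,f=6) a[fast]=0 → fast++
(s=0,f=7) a[fast]=0 → fast++
(s=0,f=8) a[fast]=0 → fast++
(s=0,f=9) a[fast]=0 → fast++
(s=0,f=10) a[fast]=0 → fast++
(s=0,f=11) a[fast]=3≠0 swap→a[0]=3 → slow++,fast++
(s=1,f=12) a[fast]=1≠0 swap→a[1]=1 → slow++,fast++
(s=2,f=13) a[fast]=0 → fast++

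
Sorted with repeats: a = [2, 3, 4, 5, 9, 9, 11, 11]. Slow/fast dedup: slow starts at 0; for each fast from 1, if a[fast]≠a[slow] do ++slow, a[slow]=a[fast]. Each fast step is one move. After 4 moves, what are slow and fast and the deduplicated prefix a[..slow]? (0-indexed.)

slow=4, fast=5, prefix=[2, 3, 4, 5, 9]

(s=0,f=1) a[fast]=3≠a[slow]=2 write a[1]=3 → slow++,fast++
(s=1,f=2) a[fast]=4≠a[slow]=3 write a[2]=4 → slow++,fast++
(s=2,f=3) a[fast]=5≠a[slow]=4 write a[3]=5 → slow++,fast++
(s=3,f=4) a[fast]=9≠a[slow]=5 write a[4]=9 → slow++,fast++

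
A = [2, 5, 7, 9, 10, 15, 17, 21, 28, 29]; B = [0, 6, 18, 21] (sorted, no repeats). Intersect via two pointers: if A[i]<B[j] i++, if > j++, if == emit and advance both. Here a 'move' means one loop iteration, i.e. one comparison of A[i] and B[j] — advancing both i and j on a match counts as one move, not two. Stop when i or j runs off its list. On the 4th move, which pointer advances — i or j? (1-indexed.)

i=1 j=1: 2>0, j++
i=1 j=2: 2<6, i++
i=2 j=2: 5<6, i++
i=3 j=2: 7>6, j++

j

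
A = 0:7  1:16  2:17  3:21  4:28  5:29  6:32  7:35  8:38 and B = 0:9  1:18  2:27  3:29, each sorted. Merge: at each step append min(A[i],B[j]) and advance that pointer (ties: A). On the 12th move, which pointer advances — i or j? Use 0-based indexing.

[i=0,j=0] A[i]=7<=B[j]=9 take 7 → i++
[i=1,j=0] A[i]=16>B[j]=9 take 9 → j++
[i=1,j=1] A[i]=16<=B[j]=18 take 16 → i++
[i=2,j=1] A[i]=17<=B[j]=18 take 17 → i++
[i=3,j=1] A[i]=21>B[j]=18 take 18 → j++
[i=3,j=2] A[i]=21<=B[j]=27 take 21 → i++
[i=4,j=2] A[i]=28>B[j]=27 take 27 → j++
[i=4,j=3] A[i]=28<=B[j]=29 take 28 → i++
[i=5,j=3] A[i]=29<=B[j]=29 take 29 → i++
[i=6,j=3] A[i]=32>B[j]=29 take 29 → j++
[i=6,j=4] B done, take A[i]=32 → i++
[i=7,j=4] B done, take A[i]=35 → i++

i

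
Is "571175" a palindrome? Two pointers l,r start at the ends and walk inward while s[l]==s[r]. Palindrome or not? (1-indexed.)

palindrome

l=1 r=6: '5'=='5', l++,r--
l=2 r=5: '7'=='7', l++,r--
l=3 r=4: '1'=='1', l++,r--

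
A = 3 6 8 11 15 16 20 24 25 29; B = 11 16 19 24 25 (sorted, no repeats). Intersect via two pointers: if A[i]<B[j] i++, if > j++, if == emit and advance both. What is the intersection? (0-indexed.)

intersection = [11, 16, 24, 25]

[i=0,j=0] 3<11 → i++
[i=1,j=0] 6<11 → i++
[i=2,j=0] 8<11 → i++
[i=3,j=0] 11==11 emit → i++,j++
[i=4,j=1] 15<16 → i++
[i=5,j=1] 16==16 emit → i++,j++
[i=6,j=2] 20>19 → j++
[i=6,j=3] 20<24 → i++
[i=7,j=3] 24==24 emit → i++,j++
[i=8,j=4] 25==25 emit → i++,j++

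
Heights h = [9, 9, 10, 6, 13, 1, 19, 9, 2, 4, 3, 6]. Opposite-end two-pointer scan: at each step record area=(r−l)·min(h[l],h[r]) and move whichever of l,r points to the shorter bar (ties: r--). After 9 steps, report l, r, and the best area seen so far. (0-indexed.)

l=0 r=11: min(9,6)*11=66 best=66 *, r--
l=0 r=10: min(9,3)*10=30 best=66, r--
l=0 r=9: min(9,4)*9=36 best=66, r--
l=0 r=8: min(9,2)*8=16 best=66, r--
l=0 r=7: min(9,9)*7=63 best=66, r--
l=0 r=6: min(9,19)*6=54 best=66, l++
l=1 r=6: min(9,19)*5=45 best=66, l++
l=2 r=6: min(10,19)*4=40 best=66, l++
l=3 r=6: min(6,19)*3=18 best=66, l++

l=4, r=6, best area=66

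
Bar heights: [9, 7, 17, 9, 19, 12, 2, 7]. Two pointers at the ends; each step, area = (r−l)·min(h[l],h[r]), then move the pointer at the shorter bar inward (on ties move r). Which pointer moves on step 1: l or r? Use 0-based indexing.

r

[0,7] min(9,7)*7=49 best=49 * → r--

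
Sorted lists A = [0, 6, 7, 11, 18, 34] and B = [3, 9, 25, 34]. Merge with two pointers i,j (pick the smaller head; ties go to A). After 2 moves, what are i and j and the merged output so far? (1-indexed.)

i=2, j=2, merged so far=[0, 3]

[i=1,j=1] A[i]=0<=B[j]=3 take 0 → i++
[i=2,j=1] A[i]=6>B[j]=3 take 3 → j++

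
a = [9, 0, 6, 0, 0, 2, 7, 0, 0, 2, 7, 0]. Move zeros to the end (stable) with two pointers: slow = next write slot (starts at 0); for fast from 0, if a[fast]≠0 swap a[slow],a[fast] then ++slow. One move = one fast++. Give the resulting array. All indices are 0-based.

[9, 6, 2, 7, 2, 7, 0, 0, 0, 0, 0, 0]

slow=0 fast=0: a[fast]=9≠0 swap→a[0]=9, slow++,fast++
slow=1 fast=1: a[fast]=0, fast++
slow=1 fast=2: a[fast]=6≠0 swap→a[1]=6, slow++,fast++
slow=2 fast=3: a[fast]=0, fast++
slow=2 fast=4: a[fast]=0, fast++
slow=2 fast=5: a[fast]=2≠0 swap→a[2]=2, slow++,fast++
slow=3 fast=6: a[fast]=7≠0 swap→a[3]=7, slow++,fast++
slow=4 fast=7: a[fast]=0, fast++
slow=4 fast=8: a[fast]=0, fast++
slow=4 fast=9: a[fast]=2≠0 swap→a[4]=2, slow++,fast++
slow=5 fast=10: a[fast]=7≠0 swap→a[5]=7, slow++,fast++
slow=6 fast=11: a[fast]=0, fast++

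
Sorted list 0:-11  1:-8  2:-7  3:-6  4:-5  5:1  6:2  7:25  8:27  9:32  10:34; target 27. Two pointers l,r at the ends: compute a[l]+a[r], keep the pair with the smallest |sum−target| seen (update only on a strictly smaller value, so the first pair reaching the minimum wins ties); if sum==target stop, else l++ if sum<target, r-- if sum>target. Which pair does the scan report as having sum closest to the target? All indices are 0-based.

[0,10] -11+34=23 d=4 * → l++
[1,10] -8+34=26 d=1 * → l++
[2,10] -7+34=27 d=0 * → stop

pair (-7, 34) with sum 27 (|Δ|=0)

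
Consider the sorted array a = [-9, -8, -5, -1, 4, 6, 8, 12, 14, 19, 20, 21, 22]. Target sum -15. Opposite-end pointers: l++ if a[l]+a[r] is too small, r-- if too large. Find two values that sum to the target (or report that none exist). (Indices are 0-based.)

no pair

[0,12] -9+22=13 >-15 → r--
[0,11] -9+21=12 >-15 → r--
[0,10] -9+20=11 >-15 → r--
[0,9] -9+19=10 >-15 → r--
[0,8] -9+14=5 >-15 → r--
[0,7] -9+12=3 >-15 → r--
[0,6] -9+8=-1 >-15 → r--
[0,5] -9+6=-3 >-15 → r--
[0,4] -9+4=-5 >-15 → r--
[0,3] -9+-1=-10 >-15 → r--
[0,2] -9+-5=-14 >-15 → r--
[0,1] -9+-8=-17 <-15 → l++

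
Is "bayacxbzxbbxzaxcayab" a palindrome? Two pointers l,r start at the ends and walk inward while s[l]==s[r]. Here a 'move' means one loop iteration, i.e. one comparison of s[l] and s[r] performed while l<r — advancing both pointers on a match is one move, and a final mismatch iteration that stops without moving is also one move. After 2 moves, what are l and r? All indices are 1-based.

l=3, r=18

[1,20] 'b'=='b' → l++,r--
[2,19] 'a'=='a' → l++,r--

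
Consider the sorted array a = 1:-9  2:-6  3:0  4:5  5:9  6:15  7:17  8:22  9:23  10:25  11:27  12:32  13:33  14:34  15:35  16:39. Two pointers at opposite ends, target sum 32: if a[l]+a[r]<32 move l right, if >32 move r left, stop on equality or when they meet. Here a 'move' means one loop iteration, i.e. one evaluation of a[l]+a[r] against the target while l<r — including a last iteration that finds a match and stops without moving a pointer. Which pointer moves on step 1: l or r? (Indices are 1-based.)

[1,16] -9+39=30 <32 → l++

l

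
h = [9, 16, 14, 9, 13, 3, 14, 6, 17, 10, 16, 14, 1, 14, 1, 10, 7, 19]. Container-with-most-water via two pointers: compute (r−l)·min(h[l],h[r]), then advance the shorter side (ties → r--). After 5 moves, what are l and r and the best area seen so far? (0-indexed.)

[0,17] min(9,19)*17=153 best=153 * → l++
[1,17] min(16,19)*16=256 best=256 * → l++
[2,17] min(14,19)*15=210 best=256 → l++
[3,17] min(9,19)*14=126 best=256 → l++
[4,17] min(13,19)*13=169 best=256 → l++

l=5, r=17, best area=256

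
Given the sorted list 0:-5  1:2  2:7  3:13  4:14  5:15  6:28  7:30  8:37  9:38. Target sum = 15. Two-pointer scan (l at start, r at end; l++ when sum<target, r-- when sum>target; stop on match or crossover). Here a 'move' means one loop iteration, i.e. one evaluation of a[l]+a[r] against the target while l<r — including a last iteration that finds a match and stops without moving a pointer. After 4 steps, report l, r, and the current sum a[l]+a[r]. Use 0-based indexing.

l=0, r=5, sum=10

l=0 r=9: -5+38=33 >15, r--
l=0 r=8: -5+37=32 >15, r--
l=0 r=7: -5+30=25 >15, r--
l=0 r=6: -5+28=23 >15, r--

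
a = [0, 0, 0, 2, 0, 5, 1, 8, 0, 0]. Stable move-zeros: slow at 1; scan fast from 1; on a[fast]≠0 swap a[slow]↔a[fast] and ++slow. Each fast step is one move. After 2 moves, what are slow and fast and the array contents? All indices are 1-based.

slow=1, fast=3, a=[0, 0, 0, 2, 0, 5, 1, 8, 0, 0]

(s=1,f=1) a[fast]=0 → fast++
(s=1,f=2) a[fast]=0 → fast++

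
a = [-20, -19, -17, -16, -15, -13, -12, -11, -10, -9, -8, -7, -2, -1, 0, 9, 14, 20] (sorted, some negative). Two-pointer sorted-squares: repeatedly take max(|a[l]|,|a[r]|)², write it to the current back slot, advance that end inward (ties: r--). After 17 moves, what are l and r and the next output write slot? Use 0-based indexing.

[0,17] |-20|<=|20| out[17]=400 → r--
[0,16] |-20|>|14| out[16]=400 → l++
[1,16] |-19|>|14| out[15]=361 → l++
[2,16] |-17|>|14| out[14]=289 → l++
[3,16] |-16|>|14| out[13]=256 → l++
[4,16] |-15|>|14| out[12]=225 → l++
[5,16] |-13|<=|14| out[11]=196 → r--
[5,15] |-13|>|9| out[10]=169 → l++
[6,15] |-12|>|9| out[9]=144 → l++
[7,15] |-11|>|9| out[8]=121 → l++
[8,15] |-10|>|9| out[7]=100 → l++
[9,15] |-9|<=|9| out[6]=81 → r--
[9,14] |-9|>|0| out[5]=81 → l++
[10,14] |-8|>|0| out[4]=64 → l++
[11,14] |-7|>|0| out[3]=49 → l++
[12,14] |-2|>|0| out[2]=4 → l++
[13,14] |-1|>|0| out[1]=1 → l++

l=14, r=14, next write slot=0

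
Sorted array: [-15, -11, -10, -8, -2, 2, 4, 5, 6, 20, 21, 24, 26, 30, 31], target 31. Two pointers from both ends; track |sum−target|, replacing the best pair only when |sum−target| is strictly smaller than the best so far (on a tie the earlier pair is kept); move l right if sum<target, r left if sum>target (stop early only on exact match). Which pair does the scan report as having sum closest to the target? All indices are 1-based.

l=1 r=15: -15+31=16 d=15 *, l++
l=2 r=15: -11+31=20 d=11 *, l++
l=3 r=15: -10+31=21 d=10 *, l++
l=4 r=15: -8+31=23 d=8 *, l++
l=5 r=15: -2+31=29 d=2 *, l++
l=6 r=15: 2+31=33 d=2, r--
l=6 r=14: 2+30=32 d=1 *, r--
l=6 r=13: 2+26=28 d=3, l++
l=7 r=13: 4+26=30 d=1, l++
l=8 r=13: 5+26=31 d=0 *, stop

pair (5, 26) with sum 31 (|Δ|=0)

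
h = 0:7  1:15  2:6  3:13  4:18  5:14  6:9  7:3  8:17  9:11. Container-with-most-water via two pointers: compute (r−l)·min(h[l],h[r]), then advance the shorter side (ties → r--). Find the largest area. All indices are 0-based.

max area = 105

[0,9] min(7,11)*9=63 best=63 * → l++
[1,9] min(15,11)*8=88 best=88 * → r--
[1,8] min(15,17)*7=105 best=105 * → l++
[2,8] min(6,17)*6=36 best=105 → l++
[3,8] min(13,17)*5=65 best=105 → l++
[4,8] min(18,17)*4=68 best=105 → r--
[4,7] min(18,3)*3=9 best=105 → r--
[4,6] min(18,9)*2=18 best=105 → r--
[4,5] min(18,14)*1=14 best=105 → r--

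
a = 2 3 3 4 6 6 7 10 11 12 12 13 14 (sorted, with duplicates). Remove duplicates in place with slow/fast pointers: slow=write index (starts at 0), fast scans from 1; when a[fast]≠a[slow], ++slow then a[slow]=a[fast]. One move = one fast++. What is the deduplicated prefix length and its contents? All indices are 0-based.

length 10; prefix = [2, 3, 4, 6, 7, 10, 11, 12, 13, 14]

(s=0,f=1) a[fast]=3≠a[slow]=2 write a[1]=3 → slow++,fast++
(s=1,f=2) a[fast]=3=a[slow] dup → fast++
(s=1,f=3) a[fast]=4≠a[slow]=3 write a[2]=4 → slow++,fast++
(s=2,f=4) a[fast]=6≠a[slow]=4 write a[3]=6 → slow++,fast++
(s=3,f=5) a[fast]=6=a[slow] dup → fast++
(s=3,f=6) a[fast]=7≠a[slow]=6 write a[4]=7 → slow++,fast++
(s=4,f=7) a[fast]=10≠a[slow]=7 write a[5]=10 → slow++,fast++
(s=5,f=8) a[fast]=11≠a[slow]=10 write a[6]=11 → slow++,fast++
(s=6,f=9) a[fast]=12≠a[slow]=11 write a[7]=12 → slow++,fast++
(s=7,f=10) a[fast]=12=a[slow] dup → fast++
(s=7,f=11) a[fast]=13≠a[slow]=12 write a[8]=13 → slow++,fast++
(s=8,f=12) a[fast]=14≠a[slow]=13 write a[9]=14 → slow++,fast++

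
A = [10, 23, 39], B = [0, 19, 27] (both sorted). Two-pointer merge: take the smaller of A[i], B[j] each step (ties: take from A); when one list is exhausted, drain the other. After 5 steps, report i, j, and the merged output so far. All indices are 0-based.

i=0 j=0: A[i]=10>B[j]=0 take 0, j++
i=0 j=1: A[i]=10<=B[j]=19 take 10, i++
i=1 j=1: A[i]=23>B[j]=19 take 19, j++
i=1 j=2: A[i]=23<=B[j]=27 take 23, i++
i=2 j=2: A[i]=39>B[j]=27 take 27, j++

i=2, j=3, merged so far=[0, 10, 19, 23, 27]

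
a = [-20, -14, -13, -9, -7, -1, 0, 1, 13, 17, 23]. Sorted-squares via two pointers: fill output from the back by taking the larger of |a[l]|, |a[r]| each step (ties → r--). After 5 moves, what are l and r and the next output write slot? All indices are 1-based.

l=1 r=11: |-20|<=|23| out[11]=529, r--
l=1 r=10: |-20|>|17| out[10]=400, l++
l=2 r=10: |-14|<=|17| out[9]=289, r--
l=2 r=9: |-14|>|13| out[8]=196, l++
l=3 r=9: |-13|<=|13| out[7]=169, r--

l=3, r=8, next write slot=6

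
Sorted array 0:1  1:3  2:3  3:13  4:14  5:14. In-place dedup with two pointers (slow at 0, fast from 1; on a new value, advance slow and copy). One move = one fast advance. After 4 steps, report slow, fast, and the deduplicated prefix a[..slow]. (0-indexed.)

slow=3, fast=5, prefix=[1, 3, 13, 14]

slow=0 fast=1: a[fast]=3≠a[slow]=1 write a[1]=3, slow++,fast++
slow=1 fast=2: a[fast]=3=a[slow] dup, fast++
slow=1 fast=3: a[fast]=13≠a[slow]=3 write a[2]=13, slow++,fast++
slow=2 fast=4: a[fast]=14≠a[slow]=13 write a[3]=14, slow++,fast++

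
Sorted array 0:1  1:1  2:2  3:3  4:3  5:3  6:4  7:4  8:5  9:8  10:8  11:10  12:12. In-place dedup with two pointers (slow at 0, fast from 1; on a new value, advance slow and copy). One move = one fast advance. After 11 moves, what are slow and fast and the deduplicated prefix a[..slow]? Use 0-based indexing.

slow=0 fast=1: a[fast]=1=a[slow] dup, fast++
slow=0 fast=2: a[fast]=2≠a[slow]=1 write a[1]=2, slow++,fast++
slow=1 fast=3: a[fast]=3≠a[slow]=2 write a[2]=3, slow++,fast++
slow=2 fast=4: a[fast]=3=a[slow] dup, fast++
slow=2 fast=5: a[fast]=3=a[slow] dup, fast++
slow=2 fast=6: a[fast]=4≠a[slow]=3 write a[3]=4, slow++,fast++
slow=3 fast=7: a[fast]=4=a[slow] dup, fast++
slow=3 fast=8: a[fast]=5≠a[slow]=4 write a[4]=5, slow++,fast++
slow=4 fast=9: a[fast]=8≠a[slow]=5 write a[5]=8, slow++,fast++
slow=5 fast=10: a[fast]=8=a[slow] dup, fast++
slow=5 fast=11: a[fast]=10≠a[slow]=8 write a[6]=10, slow++,fast++

slow=6, fast=12, prefix=[1, 2, 3, 4, 5, 8, 10]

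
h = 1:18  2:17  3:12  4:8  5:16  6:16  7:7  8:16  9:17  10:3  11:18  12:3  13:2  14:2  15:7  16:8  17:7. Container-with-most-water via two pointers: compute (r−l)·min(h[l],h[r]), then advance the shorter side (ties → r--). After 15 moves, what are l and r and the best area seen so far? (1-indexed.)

l=1, r=2, best area=180

l=1 r=17: min(18,7)*16=112 best=112 *, r--
l=1 r=16: min(18,8)*15=120 best=120 *, r--
l=1 r=15: min(18,7)*14=98 best=120, r--
l=1 r=14: min(18,2)*13=26 best=120, r--
l=1 r=13: min(18,2)*12=24 best=120, r--
l=1 r=12: min(18,3)*11=33 best=120, r--
l=1 r=11: min(18,18)*10=180 best=180 *, r--
l=1 r=10: min(18,3)*9=27 best=180, r--
l=1 r=9: min(18,17)*8=136 best=180, r--
l=1 r=8: min(18,16)*7=112 best=180, r--
l=1 r=7: min(18,7)*6=42 best=180, r--
l=1 r=6: min(18,16)*5=80 best=180, r--
l=1 r=5: min(18,16)*4=64 best=180, r--
l=1 r=4: min(18,8)*3=24 best=180, r--
l=1 r=3: min(18,12)*2=24 best=180, r--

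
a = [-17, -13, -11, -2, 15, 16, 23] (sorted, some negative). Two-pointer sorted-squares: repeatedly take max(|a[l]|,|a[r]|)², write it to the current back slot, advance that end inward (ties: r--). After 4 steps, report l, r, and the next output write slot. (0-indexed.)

l=1, r=3, next write slot=2

l=0 r=6: |-17|<=|23| out[6]=529, r--
l=0 r=5: |-17|>|16| out[5]=289, l++
l=1 r=5: |-13|<=|16| out[4]=256, r--
l=1 r=4: |-13|<=|15| out[3]=225, r--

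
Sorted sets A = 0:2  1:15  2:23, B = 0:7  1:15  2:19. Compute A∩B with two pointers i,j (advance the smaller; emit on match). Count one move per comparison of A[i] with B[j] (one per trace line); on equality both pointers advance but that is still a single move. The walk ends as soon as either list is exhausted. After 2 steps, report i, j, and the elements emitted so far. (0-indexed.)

i=1, j=1, emitted=[]

[i=0,j=0] 2<7 → i++
[i=1,j=0] 15>7 → j++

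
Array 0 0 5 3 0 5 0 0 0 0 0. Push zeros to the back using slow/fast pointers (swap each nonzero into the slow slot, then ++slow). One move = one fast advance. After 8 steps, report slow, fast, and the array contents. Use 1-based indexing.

(s=1,f=1) a[fast]=0 → fast++
(s=1,f=2) a[fast]=0 → fast++
(s=1,f=3) a[fast]=5≠0 swap→a[1]=5 → slow++,fast++
(s=2,f=4) a[fast]=3≠0 swap→a[2]=3 → slow++,fast++
(s=3,f=5) a[fast]=0 → fast++
(s=3,f=6) a[fast]=5≠0 swap→a[3]=5 → slow++,fast++
(s=4,f=7) a[fast]=0 → fast++
(s=4,f=8) a[fast]=0 → fast++

slow=4, fast=9, a=[5, 3, 5, 0, 0, 0, 0, 0, 0, 0, 0]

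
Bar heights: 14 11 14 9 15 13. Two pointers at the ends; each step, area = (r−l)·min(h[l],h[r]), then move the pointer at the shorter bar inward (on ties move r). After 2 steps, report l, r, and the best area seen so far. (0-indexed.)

l=0 r=5: min(14,13)*5=65 best=65 *, r--
l=0 r=4: min(14,15)*4=56 best=65, l++

l=1, r=4, best area=65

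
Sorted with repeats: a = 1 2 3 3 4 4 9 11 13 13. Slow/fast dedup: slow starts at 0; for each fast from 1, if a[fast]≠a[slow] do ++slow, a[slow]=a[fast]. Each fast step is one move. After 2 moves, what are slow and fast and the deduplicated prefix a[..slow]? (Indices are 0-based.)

slow=2, fast=3, prefix=[1, 2, 3]

slow=0 fast=1: a[fast]=2≠a[slow]=1 write a[1]=2, slow++,fast++
slow=1 fast=2: a[fast]=3≠a[slow]=2 write a[2]=3, slow++,fast++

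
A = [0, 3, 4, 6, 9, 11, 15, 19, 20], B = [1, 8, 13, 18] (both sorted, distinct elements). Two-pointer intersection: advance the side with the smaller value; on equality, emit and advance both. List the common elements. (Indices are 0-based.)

intersection = []

i=0 j=0: 0<1, i++
i=1 j=0: 3>1, j++
i=1 j=1: 3<8, i++
i=2 j=1: 4<8, i++
i=3 j=1: 6<8, i++
i=4 j=1: 9>8, j++
i=4 j=2: 9<13, i++
i=5 j=2: 11<13, i++
i=6 j=2: 15>13, j++
i=6 j=3: 15<18, i++
i=7 j=3: 19>18, j++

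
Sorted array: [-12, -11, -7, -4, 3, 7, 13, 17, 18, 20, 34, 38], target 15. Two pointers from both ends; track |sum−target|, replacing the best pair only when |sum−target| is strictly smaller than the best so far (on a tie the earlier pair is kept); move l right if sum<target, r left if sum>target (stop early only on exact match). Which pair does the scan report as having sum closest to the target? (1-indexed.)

[1,12] -12+38=26 d=11 * → r--
[1,11] -12+34=22 d=7 * → r--
[1,10] -12+20=8 d=7 → l++
[2,10] -11+20=9 d=6 * → l++
[3,10] -7+20=13 d=2 * → l++
[4,10] -4+20=16 d=1 * → r--
[4,9] -4+18=14 d=1 → l++
[5,9] 3+18=21 d=6 → r--
[5,8] 3+17=20 d=5 → r--
[5,7] 3+13=16 d=1 → r--
[5,6] 3+7=10 d=5 → l++

pair (-4, 20) with sum 16 (|Δ|=1)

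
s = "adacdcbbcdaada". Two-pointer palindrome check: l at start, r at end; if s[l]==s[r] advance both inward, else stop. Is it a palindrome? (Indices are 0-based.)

[0,13] 'a'=='a' → l++,r--
[1,12] 'd'=='d' → l++,r--
[2,11] 'a'=='a' → l++,r--
[3,10] 'c'!='a' → stop

not a palindrome (mismatch at 3,10)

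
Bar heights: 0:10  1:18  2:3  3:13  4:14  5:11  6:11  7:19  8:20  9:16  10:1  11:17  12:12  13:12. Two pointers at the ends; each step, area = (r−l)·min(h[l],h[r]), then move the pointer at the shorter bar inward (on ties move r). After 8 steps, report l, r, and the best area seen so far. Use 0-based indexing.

[0,13] min(10,12)*13=130 best=130 * → l++
[1,13] min(18,12)*12=144 best=144 * → r--
[1,12] min(18,12)*11=132 best=144 → r--
[1,11] min(18,17)*10=170 best=170 * → r--
[1,10] min(18,1)*9=9 best=170 → r--
[1,9] min(18,16)*8=128 best=170 → r--
[1,8] min(18,20)*7=126 best=170 → l++
[2,8] min(3,20)*6=18 best=170 → l++

l=3, r=8, best area=170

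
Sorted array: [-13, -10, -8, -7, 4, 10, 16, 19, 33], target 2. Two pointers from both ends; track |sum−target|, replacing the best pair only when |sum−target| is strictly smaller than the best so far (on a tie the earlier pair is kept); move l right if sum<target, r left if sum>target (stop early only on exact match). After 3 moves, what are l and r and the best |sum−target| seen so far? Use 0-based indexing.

l=0 r=8: -13+33=20 d=18 *, r--
l=0 r=7: -13+19=6 d=4 *, r--
l=0 r=6: -13+16=3 d=1 *, r--

l=0, r=5, best |Δ|=1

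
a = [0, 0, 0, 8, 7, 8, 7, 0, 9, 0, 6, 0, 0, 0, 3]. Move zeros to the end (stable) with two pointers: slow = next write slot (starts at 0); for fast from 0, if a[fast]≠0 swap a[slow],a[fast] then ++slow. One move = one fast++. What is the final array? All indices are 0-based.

(s=0,f=0) a[fast]=0 → fast++
(s=0,f=1) a[fast]=0 → fast++
(s=0,f=2) a[fast]=0 → fast++
(s=0,f=3) a[fast]=8≠0 swap→a[0]=8 → slow++,fast++
(s=1,f=4) a[fast]=7≠0 swap→a[1]=7 → slow++,fast++
(s=2,f=5) a[fast]=8≠0 swap→a[2]=8 → slow++,fast++
(s=3,f=6) a[fast]=7≠0 swap→a[3]=7 → slow++,fast++
(s=4,f=7) a[fast]=0 → fast++
(s=4,f=8) a[fast]=9≠0 swap→a[4]=9 → slow++,fast++
(s=5,f=9) a[fast]=0 → fast++
(s=5,f=10) a[fast]=6≠0 swap→a[5]=6 → slow++,fast++
(s=6,f=11) a[fast]=0 → fast++
(s=6,f=12) a[fast]=0 → fast++
(s=6,f=13) a[fast]=0 → fast++
(s=6,f=14) a[fast]=3≠0 swap→a[6]=3 → slow++,fast++

[8, 7, 8, 7, 9, 6, 3, 0, 0, 0, 0, 0, 0, 0, 0]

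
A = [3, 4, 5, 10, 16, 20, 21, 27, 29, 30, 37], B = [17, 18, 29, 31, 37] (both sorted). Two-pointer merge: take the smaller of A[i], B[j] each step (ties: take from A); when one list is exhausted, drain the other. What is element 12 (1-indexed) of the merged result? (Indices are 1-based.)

merged[12] = 29

[i=1,j=1] A[i]=3<=B[j]=17 take 3 → i++
[i=2,j=1] A[i]=4<=B[j]=17 take 4 → i++
[i=3,j=1] A[i]=5<=B[j]=17 take 5 → i++
[i=4,j=1] A[i]=10<=B[j]=17 take 10 → i++
[i=5,j=1] A[i]=16<=B[j]=17 take 16 → i++
[i=6,j=1] A[i]=20>B[j]=17 take 17 → j++
[i=6,j=2] A[i]=20>B[j]=18 take 18 → j++
[i=6,j=3] A[i]=20<=B[j]=29 take 20 → i++
[i=7,j=3] A[i]=21<=B[j]=29 take 21 → i++
[i=8,j=3] A[i]=27<=B[j]=29 take 27 → i++
[i=9,j=3] A[i]=29<=B[j]=29 take 29 → i++
[i=10,j=3] A[i]=30>B[j]=29 take 29 → j++
[i=10,j=4] A[i]=30<=B[j]=31 take 30 → i++
[i=11,j=4] A[i]=37>B[j]=31 take 31 → j++
[i=11,j=5] A[i]=37<=B[j]=37 take 37 → i++
[i=12,j=5] A done, take B[j]=37 → j++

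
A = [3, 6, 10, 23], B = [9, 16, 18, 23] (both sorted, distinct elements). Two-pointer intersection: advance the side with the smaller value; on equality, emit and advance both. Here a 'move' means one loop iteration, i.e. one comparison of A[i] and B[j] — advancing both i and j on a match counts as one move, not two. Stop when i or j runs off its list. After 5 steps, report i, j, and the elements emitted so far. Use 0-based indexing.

i=0 j=0: 3<9, i++
i=1 j=0: 6<9, i++
i=2 j=0: 10>9, j++
i=2 j=1: 10<16, i++
i=3 j=1: 23>16, j++

i=3, j=2, emitted=[]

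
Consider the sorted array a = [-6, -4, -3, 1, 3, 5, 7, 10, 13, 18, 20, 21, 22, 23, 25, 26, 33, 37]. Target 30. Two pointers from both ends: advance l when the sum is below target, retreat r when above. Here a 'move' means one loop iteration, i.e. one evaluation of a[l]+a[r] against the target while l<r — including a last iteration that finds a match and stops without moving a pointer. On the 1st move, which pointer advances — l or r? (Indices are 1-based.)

[1,18] -6+37=31 >30 → r--

r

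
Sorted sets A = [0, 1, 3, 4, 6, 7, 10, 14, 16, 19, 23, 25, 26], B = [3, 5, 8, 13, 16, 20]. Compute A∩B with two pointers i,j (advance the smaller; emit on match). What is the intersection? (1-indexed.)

i=1 j=1: 0<3, i++
i=2 j=1: 1<3, i++
i=3 j=1: 3==3 emit, i++,j++
i=4 j=2: 4<5, i++
i=5 j=2: 6>5, j++
i=5 j=3: 6<8, i++
i=6 j=3: 7<8, i++
i=7 j=3: 10>8, j++
i=7 j=4: 10<13, i++
i=8 j=4: 14>13, j++
i=8 j=5: 14<16, i++
i=9 j=5: 16==16 emit, i++,j++
i=10 j=6: 19<20, i++
i=11 j=6: 23>20, j++

intersection = [3, 16]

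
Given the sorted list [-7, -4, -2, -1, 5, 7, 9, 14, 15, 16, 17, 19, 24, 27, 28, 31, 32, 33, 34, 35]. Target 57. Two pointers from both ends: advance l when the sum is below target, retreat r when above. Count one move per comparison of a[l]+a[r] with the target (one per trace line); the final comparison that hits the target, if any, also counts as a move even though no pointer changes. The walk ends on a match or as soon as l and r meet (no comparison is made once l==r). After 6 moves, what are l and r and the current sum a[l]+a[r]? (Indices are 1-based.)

l=7, r=20, sum=44

l=1 r=20: -7+35=28 <57, l++
l=2 r=20: -4+35=31 <57, l++
l=3 r=20: -2+35=33 <57, l++
l=4 r=20: -1+35=34 <57, l++
l=5 r=20: 5+35=40 <57, l++
l=6 r=20: 7+35=42 <57, l++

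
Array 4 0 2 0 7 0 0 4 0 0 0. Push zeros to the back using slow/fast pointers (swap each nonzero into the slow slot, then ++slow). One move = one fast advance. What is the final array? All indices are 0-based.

slow=0 fast=0: a[fast]=4≠0 swap→a[0]=4, slow++,fast++
slow=1 fast=1: a[fast]=0, fast++
slow=1 fast=2: a[fast]=2≠0 swap→a[1]=2, slow++,fast++
slow=2 fast=3: a[fast]=0, fast++
slow=2 fast=4: a[fast]=7≠0 swap→a[2]=7, slow++,fast++
slow=3 fast=5: a[fast]=0, fast++
slow=3 fast=6: a[fast]=0, fast++
slow=3 fast=7: a[fast]=4≠0 swap→a[3]=4, slow++,fast++
slow=4 fast=8: a[fast]=0, fast++
slow=4 fast=9: a[fast]=0, fast++
slow=4 fast=10: a[fast]=0, fast++

[4, 2, 7, 4, 0, 0, 0, 0, 0, 0, 0]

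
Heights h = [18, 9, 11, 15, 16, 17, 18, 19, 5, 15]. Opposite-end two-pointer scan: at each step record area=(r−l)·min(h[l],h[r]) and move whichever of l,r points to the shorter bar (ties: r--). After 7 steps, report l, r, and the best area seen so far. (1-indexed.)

l=6, r=8, best area=135

[1,10] min(18,15)*9=135 best=135 * → r--
[1,9] min(18,5)*8=40 best=135 → r--
[1,8] min(18,19)*7=126 best=135 → l++
[2,8] min(9,19)*6=54 best=135 → l++
[3,8] min(11,19)*5=55 best=135 → l++
[4,8] min(15,19)*4=60 best=135 → l++
[5,8] min(16,19)*3=48 best=135 → l++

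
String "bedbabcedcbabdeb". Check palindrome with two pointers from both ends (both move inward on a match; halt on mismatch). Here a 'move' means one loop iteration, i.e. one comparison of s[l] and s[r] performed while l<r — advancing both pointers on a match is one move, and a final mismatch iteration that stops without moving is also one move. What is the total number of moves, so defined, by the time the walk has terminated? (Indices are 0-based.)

[0,15] 'b'=='b' → l++,r--
[1,14] 'e'=='e' → l++,r--
[2,13] 'd'=='d' → l++,r--
[3,12] 'b'=='b' → l++,r--
[4,11] 'a'=='a' → l++,r--
[5,10] 'b'=='b' → l++,r--
[6,9] 'c'=='c' → l++,r--
[7,8] 'e'!='d' → stop

8 moves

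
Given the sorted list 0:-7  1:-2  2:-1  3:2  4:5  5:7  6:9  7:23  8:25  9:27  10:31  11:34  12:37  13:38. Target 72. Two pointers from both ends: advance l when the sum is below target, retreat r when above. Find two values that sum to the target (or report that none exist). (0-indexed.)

[0,13] -7+38=31 <72 → l++
[1,13] -2+38=36 <72 → l++
[2,13] -1+38=37 <72 → l++
[3,13] 2+38=40 <72 → l++
[4,13] 5+38=43 <72 → l++
[5,13] 7+38=45 <72 → l++
[6,13] 9+38=47 <72 → l++
[7,13] 23+38=61 <72 → l++
[8,13] 25+38=63 <72 → l++
[9,13] 27+38=65 <72 → l++
[10,13] 31+38=69 <72 → l++
[11,13] 34+38=72 → found

(34, 38)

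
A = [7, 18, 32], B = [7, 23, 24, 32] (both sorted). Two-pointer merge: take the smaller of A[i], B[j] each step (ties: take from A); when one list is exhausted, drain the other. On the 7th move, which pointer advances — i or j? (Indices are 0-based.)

j

[i=0,j=0] A[i]=7<=B[j]=7 take 7 → i++
[i=1,j=0] A[i]=18>B[j]=7 take 7 → j++
[i=1,j=1] A[i]=18<=B[j]=23 take 18 → i++
[i=2,j=1] A[i]=32>B[j]=23 take 23 → j++
[i=2,j=2] A[i]=32>B[j]=24 take 24 → j++
[i=2,j=3] A[i]=32<=B[j]=32 take 32 → i++
[i=3,j=3] A done, take B[j]=32 → j++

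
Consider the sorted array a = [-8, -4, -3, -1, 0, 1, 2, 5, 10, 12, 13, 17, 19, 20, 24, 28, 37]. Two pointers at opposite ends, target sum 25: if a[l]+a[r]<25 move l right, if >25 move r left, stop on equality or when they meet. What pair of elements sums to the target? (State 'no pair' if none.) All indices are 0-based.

[0,16] -8+37=29 >25 → r--
[0,15] -8+28=20 <25 → l++
[1,15] -4+28=24 <25 → l++
[2,15] -3+28=25 → found

(-3, 28)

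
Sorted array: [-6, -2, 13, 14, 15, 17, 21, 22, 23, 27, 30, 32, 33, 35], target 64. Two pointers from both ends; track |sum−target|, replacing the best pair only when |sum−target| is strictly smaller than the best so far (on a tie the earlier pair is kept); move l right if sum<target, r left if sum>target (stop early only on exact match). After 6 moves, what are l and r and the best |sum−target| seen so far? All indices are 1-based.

l=1 r=14: -6+35=29 d=35 *, l++
l=2 r=14: -2+35=33 d=31 *, l++
l=3 r=14: 13+35=48 d=16 *, l++
l=4 r=14: 14+35=49 d=15 *, l++
l=5 r=14: 15+35=50 d=14 *, l++
l=6 r=14: 17+35=52 d=12 *, l++

l=7, r=14, best |Δ|=12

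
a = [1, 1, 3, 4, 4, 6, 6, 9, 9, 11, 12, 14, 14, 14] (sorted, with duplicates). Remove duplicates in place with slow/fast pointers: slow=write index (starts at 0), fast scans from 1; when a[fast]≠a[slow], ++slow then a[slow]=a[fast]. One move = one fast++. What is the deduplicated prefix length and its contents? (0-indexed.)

length 8; prefix = [1, 3, 4, 6, 9, 11, 12, 14]

(s=0,f=1) a[fast]=1=a[slow] dup → fast++
(s=0,f=2) a[fast]=3≠a[slow]=1 write a[1]=3 → slow++,fast++
(s=1,f=3) a[fast]=4≠a[slow]=3 write a[2]=4 → slow++,fast++
(s=2,f=4) a[fast]=4=a[slow] dup → fast++
(s=2,f=5) a[fast]=6≠a[slow]=4 write a[3]=6 → slow++,fast++
(s=3,f=6) a[fast]=6=a[slow] dup → fast++
(s=3,f=7) a[fast]=9≠a[slow]=6 write a[4]=9 → slow++,fast++
(s=4,f=8) a[fast]=9=a[slow] dup → fast++
(s=4,f=9) a[fast]=11≠a[slow]=9 write a[5]=11 → slow++,fast++
(s=5,f=10) a[fast]=12≠a[slow]=11 write a[6]=12 → slow++,fast++
(s=6,f=11) a[fast]=14≠a[slow]=12 write a[7]=14 → slow++,fast++
(s=7,f=12) a[fast]=14=a[slow] dup → fast++
(s=7,f=13) a[fast]=14=a[slow] dup → fast++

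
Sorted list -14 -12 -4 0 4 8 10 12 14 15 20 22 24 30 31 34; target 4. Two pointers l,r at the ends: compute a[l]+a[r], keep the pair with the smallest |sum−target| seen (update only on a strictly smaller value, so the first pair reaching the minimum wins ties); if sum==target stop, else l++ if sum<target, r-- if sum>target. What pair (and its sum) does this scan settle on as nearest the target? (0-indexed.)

l=0 r=15: -14+34=20 d=16 *, r--
l=0 r=14: -14+31=17 d=13 *, r--
l=0 r=13: -14+30=16 d=12 *, r--
l=0 r=12: -14+24=10 d=6 *, r--
l=0 r=11: -14+22=8 d=4 *, r--
l=0 r=10: -14+20=6 d=2 *, r--
l=0 r=9: -14+15=1 d=3, l++
l=1 r=9: -12+15=3 d=1 *, l++
l=2 r=9: -4+15=11 d=7, r--
l=2 r=8: -4+14=10 d=6, r--
l=2 r=7: -4+12=8 d=4, r--
l=2 r=6: -4+10=6 d=2, r--
l=2 r=5: -4+8=4 d=0 *, stop

pair (-4, 8) with sum 4 (|Δ|=0)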